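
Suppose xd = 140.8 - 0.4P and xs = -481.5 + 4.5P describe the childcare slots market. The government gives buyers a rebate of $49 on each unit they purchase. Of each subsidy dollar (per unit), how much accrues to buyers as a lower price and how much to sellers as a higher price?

Buyers gain $45 per unit; sellers gain $4 per unit

Pre-subsidy: 140.8 - 0.4P = -481.5 + 4.5P gives P* = 127, x* = 90.
With the rebate, buyers effectively pay Pb = Ps − 49, where Ps is the price sellers receive.
Demand in terms of Ps becomes xd = 140.8 − 0.4(Ps − 49) = 160.4 - 0.4Ps. Setting this equal to supply: 160.4 - 0.4Ps = -481.5 + 4.5Ps, so Ps = 131.
Buyers pay Pb = 131 − 49 = 82; x' = -481.5 + 4.5·131 = 108.
Buyers' price falls by P* − Pb = 127 − 82 = 45; sellers' price rises by Ps − P* = 131 − 127 = 4.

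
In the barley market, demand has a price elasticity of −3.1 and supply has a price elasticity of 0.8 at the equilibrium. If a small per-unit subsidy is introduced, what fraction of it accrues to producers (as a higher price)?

For a small subsidy around the equilibrium, the benefit split depends on the relative slopes, which at a point are proportional to the elasticities.
Buyer share = εs/(εs + |εd|) = 0.8/(0.8 + 3.1) = 8/39; seller share = |εd|/(εs + |εd|) = 31/39.
So producers capture 31/39 of the subsidy.

Producer share = 31/39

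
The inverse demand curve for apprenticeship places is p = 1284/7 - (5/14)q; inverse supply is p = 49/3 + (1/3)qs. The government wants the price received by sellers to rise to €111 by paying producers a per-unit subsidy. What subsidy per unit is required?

Required subsidy s = €29 per unit

At a seller price of 111, quantity supplied is -49 + 3·111 = 284.
Buyers absorb 284 only when they pay pb = 1284/7 − (5/14)·284 = 82.
s = ps − pb = 111 − 82 = 29.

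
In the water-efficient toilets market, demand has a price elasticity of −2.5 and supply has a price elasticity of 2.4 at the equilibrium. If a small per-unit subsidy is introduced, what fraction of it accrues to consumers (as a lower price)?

For a small subsidy around the equilibrium, the benefit split depends on the relative slopes, which at a point are proportional to the elasticities.
Buyer share = εs/(εs + |εd|) = 2.4/(2.4 + 2.5) = 24/49; seller share = |εd|/(εs + |εd|) = 25/49.

Consumer share = 24/49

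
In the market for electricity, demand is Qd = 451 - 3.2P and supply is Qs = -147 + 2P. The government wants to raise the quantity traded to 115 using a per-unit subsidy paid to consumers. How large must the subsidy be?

Required subsidy s = 26 per unit

At Q = 115, invert demand for the buyer price: Pb = (451 − 115)/3.2 = 105; invert supply for the seller price: Ps = (115 − (-147))/2 = 131.
The subsidy must fill the gap: s = Ps − Pb = 131 − 105 = 26.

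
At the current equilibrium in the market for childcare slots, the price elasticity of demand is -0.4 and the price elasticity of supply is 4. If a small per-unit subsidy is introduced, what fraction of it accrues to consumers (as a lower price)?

For a small subsidy around the equilibrium, the benefit split depends on the relative slopes, which at a point are proportional to the elasticities.
Buyer share = εs/(εs + |εd|) = 4/(4 + 0.4) = 10/11; seller share = |εd|/(εs + |εd|) = 1/11.

Consumer share = 10/11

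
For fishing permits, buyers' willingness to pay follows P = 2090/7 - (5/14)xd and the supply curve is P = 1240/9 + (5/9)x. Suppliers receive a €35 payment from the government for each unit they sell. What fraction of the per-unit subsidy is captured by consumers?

Consumer share = 9/23

Pre-subsidy: 2090/7 - (5/14)x = 1240/9 + (5/9)x gives x* = 4052/23 and P* = 5420/23.
With the subsidy, sellers receive Ps = Pb + 35 for each unit, where Pb is the price buyers pay.
On the curves, Pb = 2090/7 - (5/14)x and Ps = 1240/9 + (5/9)x; the wedge Ps − Pb = 35 gives 1240/9 + (5/9)x − (2090/7 - (5/14)x) = 35, so x' = 4934/23.
Then Pb = 2090/7 − (5/14)·(4934/23) = 5105/23 and Ps = 1240/9 + (5/9)·(4934/23) = 5910/23.
Buyers' price falls by P* − Pb = 5420/23 − 5105/23 = 315/23; sellers' price rises by Ps − P* = 5910/23 − 5420/23 = 490/23.
So consumers capture (315/23)/35 = 9/23 of each unit of subsidy.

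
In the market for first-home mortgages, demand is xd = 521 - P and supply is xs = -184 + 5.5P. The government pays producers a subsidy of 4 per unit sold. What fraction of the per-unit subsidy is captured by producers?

Producer share = 2/13

Pre-subsidy: 521 - P = -184 + 5.5P gives P* = 1410/13, x* = 5363/13.
With the subsidy, sellers receive Ps = Pb + 4 for each unit, where Pb is the price buyers pay.
Supply in terms of Pb becomes xs = -184 + 5.5(Pb + 4) = -162 + 5.5Pb. Setting this equal to demand: 521 - Pb = -162 + 5.5Pb, so Pb = 1366/13.
Sellers receive Ps = 1366/13 + 4 = 1418/13; x' = 521 − 1·(1366/13) = 5407/13.
Buyers' price falls by P* − Pb = 1410/13 − 1366/13 = 44/13; sellers' price rises by Ps − P* = 1418/13 − 1410/13 = 8/13.
So producers capture (8/13)/4 = 2/13 of each unit of subsidy.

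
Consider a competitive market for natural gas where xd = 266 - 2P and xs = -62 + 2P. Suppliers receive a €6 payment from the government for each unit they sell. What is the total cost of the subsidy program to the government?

Pre-subsidy: 266 - 2P = -62 + 2P gives P* = 82, x* = 102.
With the subsidy, sellers receive Ps = Pb + 6 for each unit, where Pb is the price buyers pay.
Supply in terms of Pb becomes xs = -62 + 2(Pb + 6) = -50 + 2Pb. Setting this equal to demand: 266 - 2Pb = -50 + 2Pb, so Pb = 79.
Sellers receive Ps = 79 + 6 = 85; x' = 266 − 2·79 = 108.
Government outlay = subsidy × quantity = 6 × 108 = 648.

Government cost = €648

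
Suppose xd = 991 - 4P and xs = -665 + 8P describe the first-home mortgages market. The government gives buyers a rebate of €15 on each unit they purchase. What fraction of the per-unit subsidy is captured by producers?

Pre-subsidy: 991 - 4P = -665 + 8P gives P* = 138, x* = 439.
With the rebate, buyers effectively pay Pb = Ps − 15, where Ps is the price sellers receive.
Demand in terms of Ps becomes xd = 991 − 4(Ps − 15) = 1051 - 4Ps. Setting this equal to supply: 1051 - 4Ps = -665 + 8Ps, so Ps = 143.
Buyers pay Pb = 143 − 15 = 128; x' = -665 + 8·143 = 479.
Buyers' price falls by P* − Pb = 138 − 128 = 10; sellers' price rises by Ps − P* = 143 − 138 = 5.
So producers capture 5/15 = 1/3 of each unit of subsidy.

Producer share = 1/3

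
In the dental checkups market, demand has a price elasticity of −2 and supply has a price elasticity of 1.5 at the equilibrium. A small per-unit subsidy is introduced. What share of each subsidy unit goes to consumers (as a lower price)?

For a small subsidy around the equilibrium, the benefit split depends on the relative slopes, which at a point are proportional to the elasticities.
Buyer share = εs/(εs + |εd|) = 1.5/(1.5 + 2) = 3/7; seller share = |εd|/(εs + |εd|) = 4/7.

Consumer share = 3/7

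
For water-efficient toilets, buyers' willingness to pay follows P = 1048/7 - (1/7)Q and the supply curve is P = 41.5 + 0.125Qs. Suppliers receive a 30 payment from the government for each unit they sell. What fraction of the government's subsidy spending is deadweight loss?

Pre-subsidy: 1048/7 - (1/7)Q = 41.5 + 0.125Q gives Q* = 404 and P* = 92.
With the subsidy, sellers receive Ps = Pb + 30 for each unit, where Pb is the price buyers pay.
On the curves, Pb = 1048/7 - (1/7)Q and Ps = 41.5 + 0.125Q; the wedge Ps − Pb = 30 gives 41.5 + 0.125Q − (1048/7 - (1/7)Q) = 30, so Q' = 516.
Then Pb = 1048/7 − (1/7)·516 = 76 and Ps = 41.5 + 0.125·516 = 106.
ΔCS = ½(404 + 516)(92 − 76) = 7360; ΔPS = ½(404 + 516)(106 − 92) = 6440.
Government spending = 30 × 516 = 15480.
DWL = ½ × 30 × (516 − 404) = 1680; fraction = 1680 / 15480 = 14/129.

DWL / government spending = 14/129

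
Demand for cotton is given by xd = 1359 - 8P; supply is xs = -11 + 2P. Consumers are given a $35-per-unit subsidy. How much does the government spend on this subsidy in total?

Pre-subsidy: 1359 - 8P = -11 + 2P gives P* = 137, x* = 263.
With the rebate, buyers effectively pay Pb = Ps − 35, where Ps is the price sellers receive.
Demand in terms of Ps becomes xd = 1359 − 8(Ps − 35) = 1639 - 8Ps. Setting this equal to supply: 1639 - 8Ps = -11 + 2Ps, so Ps = 165.
Buyers pay Pb = 165 − 35 = 130; x' = -11 + 2·165 = 319.
Government outlay = subsidy × quantity = 35 × 319 = 11165.

Government cost = $11165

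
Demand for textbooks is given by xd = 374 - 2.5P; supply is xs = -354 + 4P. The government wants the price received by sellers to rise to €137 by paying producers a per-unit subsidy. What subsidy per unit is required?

At a seller price of 137, quantity supplied is -354 + 4·137 = 194.
Buyers absorb 194 only when they pay Pb with 374 − 2.5·Pb = 194, i.e. Pb = 72.
s = Ps − Pb = 137 − 72 = 65.

Required subsidy s = €65 per unit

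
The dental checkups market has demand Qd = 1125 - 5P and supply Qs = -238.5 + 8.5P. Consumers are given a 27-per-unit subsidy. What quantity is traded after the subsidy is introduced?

Q' = 705

Pre-subsidy: 1125 - 5P = -238.5 + 8.5P gives P* = 101, Q* = 620.
With the rebate, buyers effectively pay Pb = Ps − 27, where Ps is the price sellers receive.
Demand in terms of Ps becomes Qd = 1125 − 5(Ps − 27) = 1260 - 5Ps. Setting this equal to supply: 1260 - 5Ps = -238.5 + 8.5Ps, so Ps = 111.
Buyers pay Pb = 111 − 27 = 84; Q' = -238.5 + 8.5·111 = 705.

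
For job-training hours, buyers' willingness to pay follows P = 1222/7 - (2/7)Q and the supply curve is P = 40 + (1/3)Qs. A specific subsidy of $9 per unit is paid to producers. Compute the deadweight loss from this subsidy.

Pre-subsidy: 1222/7 - (2/7)Q = 40 + (1/3)Q gives Q* = 2826/13 and P* = 1462/13.
With the subsidy, sellers receive Ps = Pb + 9 for each unit, where Pb is the price buyers pay.
On the curves, Pb = 1222/7 - (2/7)Q and Ps = 40 + (1/3)Q; the wedge Ps − Pb = 9 gives 40 + (1/3)Q − (1222/7 - (2/7)Q) = 9, so Q' = 3015/13.
Then Pb = 1222/7 − (2/7)·(3015/13) = 1408/13 and Ps = 40 + (1/3)·(3015/13) = 1525/13.
The subsidy expands output by 3015/13 − 2826/13 = 189/13 past the efficient level; on those units the gap between marginal cost and willingness to pay runs from 0 up to 9.
DWL = ½ × 9 × 189/13 = 1701/26.

Deadweight loss = 1701/26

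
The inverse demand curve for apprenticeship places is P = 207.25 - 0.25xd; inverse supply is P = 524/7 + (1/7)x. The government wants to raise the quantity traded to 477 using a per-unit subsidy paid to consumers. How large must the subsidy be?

At x = 477, from the demand curve buyers pay Pb = 207.25 − 0.25·477 = 88; from the supply curve sellers need Ps = 524/7 + (1/7)·477 = 143.
The subsidy must fill the gap: s = Ps − Pb = 143 − 88 = 55.

Required subsidy s = 55 per unit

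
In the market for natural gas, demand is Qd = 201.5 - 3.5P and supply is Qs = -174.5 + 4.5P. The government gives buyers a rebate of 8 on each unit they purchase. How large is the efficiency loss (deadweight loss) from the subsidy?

Pre-subsidy: 201.5 - 3.5P = -174.5 + 4.5P gives P* = 47, Q* = 37.
With the rebate, buyers effectively pay Pb = Ps − 8, where Ps is the price sellers receive.
Demand in terms of Ps becomes Qd = 201.5 − 3.5(Ps − 8) = 229.5 - 3.5Ps. Setting this equal to supply: 229.5 - 3.5Ps = -174.5 + 4.5Ps, so Ps = 50.5.
Buyers pay Pb = 50.5 − 8 = 42.5; Q' = -174.5 + 4.5·50.5 = 52.75.
The subsidy expands output by 52.75 − 37 = 15.75 past the efficient level; on those units the gap between marginal cost and willingness to pay runs from 0 up to 8.
DWL = ½ × 8 × 15.75 = 63.

Deadweight loss = 63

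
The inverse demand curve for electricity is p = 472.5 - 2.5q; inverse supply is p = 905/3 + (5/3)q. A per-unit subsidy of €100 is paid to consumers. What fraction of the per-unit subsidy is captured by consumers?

Pre-subsidy: 472.5 - 2.5q = 905/3 + (5/3)q gives q* = 41 and p* = 370.
With the rebate, buyers effectively pay pb = ps − 100, where ps is the price sellers receive.
On the curves, pb = 472.5 - 2.5q and ps = 905/3 + (5/3)q; the wedge ps − pb = 100 gives 905/3 + (5/3)q − (472.5 - 2.5q) = 100, so q' = 65.
Then pb = 472.5 − 2.5·65 = 310 and ps = 905/3 + (5/3)·65 = 410.
Buyers' price falls by p* − pb = 370 − 310 = 60; sellers' price rises by ps − p* = 410 − 370 = 40.
So consumers capture 60/100 = 0.6 of each unit of subsidy.

Consumer share = 0.6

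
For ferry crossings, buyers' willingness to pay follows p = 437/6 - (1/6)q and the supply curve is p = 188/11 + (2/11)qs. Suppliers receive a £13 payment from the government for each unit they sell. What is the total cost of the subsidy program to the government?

Pre-subsidy: 437/6 - (1/6)q = 188/11 + (2/11)q gives q* = 3679/23 and p* = 1062/23.
With the subsidy, sellers receive ps = pb + 13 for each unit, where pb is the price buyers pay.
On the curves, pb = 437/6 - (1/6)q and ps = 188/11 + (2/11)q; the wedge ps − pb = 13 gives 188/11 + (2/11)q − (437/6 - (1/6)q) = 13, so q' = 4537/23.
Then pb = 437/6 − (1/6)·(4537/23) = 919/23 and ps = 188/11 + (2/11)·(4537/23) = 1218/23.
Government outlay = subsidy × quantity = 13 × 4537/23 = 58981/23.

Government cost = 58981/23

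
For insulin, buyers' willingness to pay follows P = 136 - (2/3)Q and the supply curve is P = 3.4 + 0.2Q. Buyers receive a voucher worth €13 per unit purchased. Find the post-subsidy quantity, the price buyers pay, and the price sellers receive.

Pre-subsidy: 136 - (2/3)Q = 3.4 + 0.2Q gives Q* = 153 and P* = 34.
With the rebate, buyers effectively pay Pb = Ps − 13, where Ps is the price sellers receive.
On the curves, Pb = 136 - (2/3)Q and Ps = 3.4 + 0.2Q; the wedge Ps − Pb = 13 gives 3.4 + 0.2Q − (136 - (2/3)Q) = 13, so Q' = 168.
Then Pb = 136 − (2/3)·168 = 24 and Ps = 3.4 + 0.2·168 = 37.

Q' = 168; buyers pay €24; sellers receive €37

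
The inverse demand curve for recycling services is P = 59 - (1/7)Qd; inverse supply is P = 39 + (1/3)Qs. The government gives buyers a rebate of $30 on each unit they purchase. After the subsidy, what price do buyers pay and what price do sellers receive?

Pre-subsidy: 59 - (1/7)Q = 39 + (1/3)Q gives Q* = 42 and P* = 53.
With the rebate, buyers effectively pay Pb = Ps − 30, where Ps is the price sellers receive.
On the curves, Pb = 59 - (1/7)Q and Ps = 39 + (1/3)Q; the wedge Ps − Pb = 30 gives 39 + (1/3)Q − (59 - (1/7)Q) = 30, so Q' = 105.
Then Pb = 59 − (1/7)·105 = 44 and Ps = 39 + (1/3)·105 = 74.

Buyers pay $44; sellers receive $74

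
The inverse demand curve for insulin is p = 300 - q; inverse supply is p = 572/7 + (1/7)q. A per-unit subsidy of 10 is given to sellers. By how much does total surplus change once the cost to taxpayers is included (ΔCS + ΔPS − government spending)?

Net change in total surplus = -43.75

Pre-subsidy: 300 - q = 572/7 + (1/7)q gives q* = 191 and p* = 109.
With the subsidy, sellers receive ps = pb + 10 for each unit, where pb is the price buyers pay.
On the curves, pb = 300 - q and ps = 572/7 + (1/7)q; the wedge ps − pb = 10 gives 572/7 + (1/7)q − (300 - q) = 10, so q' = 199.75.
Then pb = 300 − 1·199.75 = 100.25 and ps = 572/7 + (1/7)·199.75 = 110.25.
ΔCS = ½(191 + 199.75)(109 − 100.25) = 1709.53125; ΔPS = ½(191 + 199.75)(110.25 − 109) = 244.21875.
Government spending = 10 × 199.75 = 1997.5.
Net change = 1709.53125 + 244.21875 − 1997.5 = -43.75. The loss equals the DWL triangle ½·10·8.75.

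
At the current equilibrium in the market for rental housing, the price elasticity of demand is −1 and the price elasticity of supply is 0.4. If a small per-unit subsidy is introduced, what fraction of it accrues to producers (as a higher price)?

Producer share = 5/7

For a small subsidy around the equilibrium, the benefit split depends on the relative slopes, which at a point are proportional to the elasticities.
Buyer share = εs/(εs + |εd|) = 0.4/(0.4 + 1) = 2/7; seller share = |εd|/(εs + |εd|) = 5/7.
So producers capture 5/7 of the subsidy.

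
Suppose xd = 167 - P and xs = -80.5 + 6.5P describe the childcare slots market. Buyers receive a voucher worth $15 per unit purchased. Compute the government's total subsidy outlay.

Government cost = $2205

Pre-subsidy: 167 - P = -80.5 + 6.5P gives P* = 33, x* = 134.
With the rebate, buyers effectively pay Pb = Ps − 15, where Ps is the price sellers receive.
Demand in terms of Ps becomes xd = 167 − 1(Ps − 15) = 182 - Ps. Setting this equal to supply: 182 - Ps = -80.5 + 6.5Ps, so Ps = 35.
Buyers pay Pb = 35 − 15 = 20; x' = -80.5 + 6.5·35 = 147.
Government outlay = subsidy × quantity = 15 × 147 = 2205.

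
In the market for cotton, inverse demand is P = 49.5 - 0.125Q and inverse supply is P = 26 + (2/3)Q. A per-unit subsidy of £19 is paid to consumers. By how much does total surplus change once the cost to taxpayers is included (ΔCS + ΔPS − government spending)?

Net change in total surplus = -£228

Pre-subsidy: 49.5 - 0.125Q = 26 + (2/3)Q gives Q* = 564/19 and P* = 870/19.
With the rebate, buyers effectively pay Pb = Ps − 19, where Ps is the price sellers receive.
On the curves, Pb = 49.5 - 0.125Q and Ps = 26 + (2/3)Q; the wedge Ps − Pb = 19 gives 26 + (2/3)Q − (49.5 - 0.125Q) = 19, so Q' = 1020/19.
Then Pb = 49.5 − 0.125·(1020/19) = 813/19 and Ps = 26 + (2/3)·(1020/19) = 1174/19.
ΔCS = ½(564/19 + 1020/19)(870/19 − 813/19) = 2376/19; ΔPS = ½(564/19 + 1020/19)(1174/19 − 870/19) = 12672/19.
Government spending = 19 × 1020/19 = 1020.
Net change = 2376/19 + 12672/19 − 1020 = -228. The loss equals the DWL triangle ½·19·24.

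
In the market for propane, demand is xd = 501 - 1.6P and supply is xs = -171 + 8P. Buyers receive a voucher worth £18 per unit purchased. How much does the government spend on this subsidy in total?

Pre-subsidy: 501 - 1.6P = -171 + 8P gives P* = 70, x* = 389.
With the rebate, buyers effectively pay Pb = Ps − 18, where Ps is the price sellers receive.
Demand in terms of Ps becomes xd = 501 − 1.6(Ps − 18) = 529.8 - 1.6Ps. Setting this equal to supply: 529.8 - 1.6Ps = -171 + 8Ps, so Ps = 73.
Buyers pay Pb = 73 − 18 = 55; x' = -171 + 8·73 = 413.
Government outlay = subsidy × quantity = 18 × 413 = 7434.

Government cost = £7434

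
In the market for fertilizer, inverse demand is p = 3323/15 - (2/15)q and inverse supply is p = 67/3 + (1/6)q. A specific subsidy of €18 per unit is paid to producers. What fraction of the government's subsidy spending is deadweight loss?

DWL / government spending = 15/362

Pre-subsidy: 3323/15 - (2/15)q = 67/3 + (1/6)q gives q* = 664 and p* = 133.
With the subsidy, sellers receive ps = pb + 18 for each unit, where pb is the price buyers pay.
On the curves, pb = 3323/15 - (2/15)q and ps = 67/3 + (1/6)q; the wedge ps − pb = 18 gives 67/3 + (1/6)q − (3323/15 - (2/15)q) = 18, so q' = 724.
Then pb = 3323/15 − (2/15)·724 = 125 and ps = 67/3 + (1/6)·724 = 143.
ΔCS = ½(664 + 724)(133 − 125) = 5552; ΔPS = ½(664 + 724)(143 − 133) = 6940.
Government spending = 18 × 724 = 13032.
DWL = ½ × 18 × (724 − 664) = 540; fraction = 540 / 13032 = 15/362.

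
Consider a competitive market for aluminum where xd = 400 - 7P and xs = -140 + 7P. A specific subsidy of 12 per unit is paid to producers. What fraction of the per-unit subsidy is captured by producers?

Producer share = 0.5

Pre-subsidy: 400 - 7P = -140 + 7P gives P* = 270/7, x* = 130.
With the subsidy, sellers receive Ps = Pb + 12 for each unit, where Pb is the price buyers pay.
Supply in terms of Pb becomes xs = -140 + 7(Pb + 12) = -56 + 7Pb. Setting this equal to demand: 400 - 7Pb = -56 + 7Pb, so Pb = 228/7.
Sellers receive Ps = 228/7 + 12 = 312/7; x' = 400 − 7·(228/7) = 172.
Buyers' price falls by P* − Pb = 270/7 − 228/7 = 6; sellers' price rises by Ps − P* = 312/7 − 270/7 = 6.
So producers capture 6/12 = 0.5 of each unit of subsidy.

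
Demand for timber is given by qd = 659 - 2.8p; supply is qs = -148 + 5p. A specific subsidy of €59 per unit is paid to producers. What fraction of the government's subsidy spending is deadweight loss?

Pre-subsidy: 659 - 2.8p = -148 + 5p gives p* = 1345/13, q* = 4801/13.
With the subsidy, sellers receive ps = pb + 59 for each unit, where pb is the price buyers pay.
Supply in terms of pb becomes qs = -148 + 5(pb + 59) = 147 + 5pb. Setting this equal to demand: 659 - 2.8pb = 147 + 5pb, so pb = 2560/39.
Sellers receive ps = 2560/39 + 59 = 4861/39; q' = 659 − 2.8·(2560/39) = 18533/39.
ΔCS = ½(4801/13 + 18533/39)(1345/13 − 2560/39) = 24290300/1521; ΔPS = ½(4801/13 + 18533/39)(4861/39 − 1345/13) = 13602568/1521.
Government spending = 59 × 18533/39 = 1093447/39.
DWL = ½ × 59 × (18533/39 − 4801/13) = 121835/39; fraction = (121835/39) / (1093447/39) = 2065/18533.

DWL / government spending = 2065/18533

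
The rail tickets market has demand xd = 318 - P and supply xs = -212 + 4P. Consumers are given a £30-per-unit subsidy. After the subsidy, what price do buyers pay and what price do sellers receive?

Pre-subsidy: 318 - P = -212 + 4P gives P* = 106, x* = 212.
With the rebate, buyers effectively pay Pb = Ps − 30, where Ps is the price sellers receive.
Demand in terms of Ps becomes xd = 318 − 1(Ps − 30) = 348 - Ps. Setting this equal to supply: 348 - Ps = -212 + 4Ps, so Ps = 112.
Buyers pay Pb = 112 − 30 = 82; x' = -212 + 4·112 = 236.

Buyers pay £82; sellers receive £112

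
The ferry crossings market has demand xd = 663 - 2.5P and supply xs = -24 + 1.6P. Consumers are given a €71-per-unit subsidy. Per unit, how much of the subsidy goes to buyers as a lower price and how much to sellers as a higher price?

Pre-subsidy: 663 - 2.5P = -24 + 1.6P gives P* = 6870/41, x* = 10008/41.
With the rebate, buyers effectively pay Pb = Ps − 71, where Ps is the price sellers receive.
Demand in terms of Ps becomes xd = 663 − 2.5(Ps − 71) = 840.5 - 2.5Ps. Setting this equal to supply: 840.5 - 2.5Ps = -24 + 1.6Ps, so Ps = 8645/41.
Buyers pay Pb = 8645/41 − 71 = 5734/41; x' = -24 + 1.6·(8645/41) = 12848/41.
Buyers' price falls by P* − Pb = 6870/41 − 5734/41 = 1136/41; sellers' price rises by Ps − P* = 8645/41 − 6870/41 = 1775/41.

Buyers gain 1136/41 per unit; sellers gain 1775/41 per unit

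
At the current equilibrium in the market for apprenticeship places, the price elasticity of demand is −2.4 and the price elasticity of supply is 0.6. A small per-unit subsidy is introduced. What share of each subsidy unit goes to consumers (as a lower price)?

Consumer share = 0.2

For a small subsidy around the equilibrium, the benefit split depends on the relative slopes, which at a point are proportional to the elasticities.
Buyer share = εs/(εs + |εd|) = 0.6/(0.6 + 2.4) = 0.2; seller share = |εd|/(εs + |εd|) = 0.8.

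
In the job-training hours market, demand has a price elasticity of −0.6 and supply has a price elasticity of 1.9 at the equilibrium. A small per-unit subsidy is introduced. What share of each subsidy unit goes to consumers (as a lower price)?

For a small subsidy around the equilibrium, the benefit split depends on the relative slopes, which at a point are proportional to the elasticities.
Buyer share = εs/(εs + |εd|) = 1.9/(1.9 + 0.6) = 0.76; seller share = |εd|/(εs + |εd|) = 0.24.

Consumer share = 0.76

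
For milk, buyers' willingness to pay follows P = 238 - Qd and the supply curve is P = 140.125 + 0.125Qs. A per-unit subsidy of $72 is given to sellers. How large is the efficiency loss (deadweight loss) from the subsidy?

Deadweight loss = $2304

Pre-subsidy: 238 - Q = 140.125 + 0.125Q gives Q* = 87 and P* = 151.
With the subsidy, sellers receive Ps = Pb + 72 for each unit, where Pb is the price buyers pay.
On the curves, Pb = 238 - Q and Ps = 140.125 + 0.125Q; the wedge Ps − Pb = 72 gives 140.125 + 0.125Q − (238 - Q) = 72, so Q' = 151.
Then Pb = 238 − 1·151 = 87 and Ps = 140.125 + 0.125·151 = 159.
The subsidy expands output by 151 − 87 = 64 past the efficient level; on those units the gap between marginal cost and willingness to pay runs from 0 up to 72.
DWL = ½ × 72 × 64 = 2304.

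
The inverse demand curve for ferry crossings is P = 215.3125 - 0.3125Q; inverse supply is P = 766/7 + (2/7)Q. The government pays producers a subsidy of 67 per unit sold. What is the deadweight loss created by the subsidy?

Pre-subsidy: 215.3125 - 0.3125Q = 766/7 + (2/7)Q gives Q* = 177 and P* = 160.
With the subsidy, sellers receive Ps = Pb + 67 for each unit, where Pb is the price buyers pay.
On the curves, Pb = 215.3125 - 0.3125Q and Ps = 766/7 + (2/7)Q; the wedge Ps − Pb = 67 gives 766/7 + (2/7)Q − (215.3125 - 0.3125Q) = 67, so Q' = 289.
Then Pb = 215.3125 − 0.3125·289 = 125 and Ps = 766/7 + (2/7)·289 = 192.
The subsidy expands output by 289 − 177 = 112 past the efficient level; on those units the gap between marginal cost and willingness to pay runs from 0 up to 67.
DWL = ½ × 67 × 112 = 3752.

Deadweight loss = 3752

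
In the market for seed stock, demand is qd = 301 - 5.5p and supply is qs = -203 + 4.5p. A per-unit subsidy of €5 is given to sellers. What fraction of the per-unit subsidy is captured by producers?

Producer share = 0.55

Pre-subsidy: 301 - 5.5p = -203 + 4.5p gives p* = 50.4, q* = 23.8.
With the subsidy, sellers receive ps = pb + 5 for each unit, where pb is the price buyers pay.
Supply in terms of pb becomes qs = -203 + 4.5(pb + 5) = -180.5 + 4.5pb. Setting this equal to demand: 301 - 5.5pb = -180.5 + 4.5pb, so pb = 48.15.
Sellers receive ps = 48.15 + 5 = 53.15; q' = 301 − 5.5·48.15 = 36.175.
Buyers' price falls by p* − pb = 50.4 − 48.15 = 2.25; sellers' price rises by ps − p* = 53.15 − 50.4 = 2.75.
So producers capture 2.75/5 = 0.55 of each unit of subsidy.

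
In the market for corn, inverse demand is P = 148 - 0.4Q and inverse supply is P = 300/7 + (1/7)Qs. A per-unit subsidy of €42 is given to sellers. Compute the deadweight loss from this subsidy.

Pre-subsidy: 148 - 0.4Q = 300/7 + (1/7)Q gives Q* = 3680/19 and P* = 1340/19.
With the subsidy, sellers receive Ps = Pb + 42 for each unit, where Pb is the price buyers pay.
On the curves, Pb = 148 - 0.4Q and Ps = 300/7 + (1/7)Q; the wedge Ps − Pb = 42 gives 300/7 + (1/7)Q − (148 - 0.4Q) = 42, so Q' = 5150/19.
Then Pb = 148 − 0.4·(5150/19) = 752/19 and Ps = 300/7 + (1/7)·(5150/19) = 1550/19.
The subsidy expands output by 5150/19 − 3680/19 = 1470/19 past the efficient level; on those units the gap between marginal cost and willingness to pay runs from 0 up to 42.
DWL = ½ × 42 × 1470/19 = 30870/19.

Deadweight loss = 30870/19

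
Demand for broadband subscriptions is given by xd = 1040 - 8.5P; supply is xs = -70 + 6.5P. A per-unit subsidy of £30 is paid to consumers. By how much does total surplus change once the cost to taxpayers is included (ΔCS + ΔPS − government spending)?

Pre-subsidy: 1040 - 8.5P = -70 + 6.5P gives P* = 74, x* = 411.
With the rebate, buyers effectively pay Pb = Ps − 30, where Ps is the price sellers receive.
Demand in terms of Ps becomes xd = 1040 − 8.5(Ps − 30) = 1295 - 8.5Ps. Setting this equal to supply: 1295 - 8.5Ps = -70 + 6.5Ps, so Ps = 91.
Buyers pay Pb = 91 − 30 = 61; x' = -70 + 6.5·91 = 521.5.
ΔCS = ½(411 + 521.5)(74 − 61) = 6061.25; ΔPS = ½(411 + 521.5)(91 − 74) = 7926.25.
Government spending = 30 × 521.5 = 15645.
Net change = 6061.25 + 7926.25 − 15645 = -1657.5. The loss equals the DWL triangle ½·30·110.5.

Net change in total surplus = -£1657.5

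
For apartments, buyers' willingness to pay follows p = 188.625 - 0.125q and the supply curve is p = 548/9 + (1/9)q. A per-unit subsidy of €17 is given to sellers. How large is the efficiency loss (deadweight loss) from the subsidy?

Deadweight loss = €612

Pre-subsidy: 188.625 - 0.125q = 548/9 + (1/9)q gives q* = 541 and p* = 121.
With the subsidy, sellers receive ps = pb + 17 for each unit, where pb is the price buyers pay.
On the curves, pb = 188.625 - 0.125q and ps = 548/9 + (1/9)q; the wedge ps − pb = 17 gives 548/9 + (1/9)q − (188.625 - 0.125q) = 17, so q' = 613.
Then pb = 188.625 − 0.125·613 = 112 and ps = 548/9 + (1/9)·613 = 129.
The subsidy expands output by 613 − 541 = 72 past the efficient level; on those units the gap between marginal cost and willingness to pay runs from 0 up to 17.
DWL = ½ × 17 × 72 = 612.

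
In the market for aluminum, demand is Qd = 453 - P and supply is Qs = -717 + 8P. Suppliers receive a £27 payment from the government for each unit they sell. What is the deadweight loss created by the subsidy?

Pre-subsidy: 453 - P = -717 + 8P gives P* = 130, Q* = 323.
With the subsidy, sellers receive Ps = Pb + 27 for each unit, where Pb is the price buyers pay.
Supply in terms of Pb becomes Qs = -717 + 8(Pb + 27) = -501 + 8Pb. Setting this equal to demand: 453 - Pb = -501 + 8Pb, so Pb = 106.
Sellers receive Ps = 106 + 27 = 133; Q' = 453 − 1·106 = 347.
The subsidy expands output by 347 − 323 = 24 past the efficient level; on those units the gap between marginal cost and willingness to pay runs from 0 up to 27.
DWL = ½ × 27 × 24 = 324.

Deadweight loss = £324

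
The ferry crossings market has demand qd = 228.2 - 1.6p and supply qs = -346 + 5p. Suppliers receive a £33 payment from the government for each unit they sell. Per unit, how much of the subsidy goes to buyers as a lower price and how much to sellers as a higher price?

Pre-subsidy: 228.2 - 1.6p = -346 + 5p gives p* = 87, q* = 89.
With the subsidy, sellers receive ps = pb + 33 for each unit, where pb is the price buyers pay.
Supply in terms of pb becomes qs = -346 + 5(pb + 33) = -181 + 5pb. Setting this equal to demand: 228.2 - 1.6pb = -181 + 5pb, so pb = 62.
Sellers receive ps = 62 + 33 = 95; q' = 228.2 − 1.6·62 = 129.
Buyers' price falls by p* − pb = 87 − 62 = 25; sellers' price rises by ps − p* = 95 − 87 = 8.

Buyers gain £25 per unit; sellers gain £8 per unit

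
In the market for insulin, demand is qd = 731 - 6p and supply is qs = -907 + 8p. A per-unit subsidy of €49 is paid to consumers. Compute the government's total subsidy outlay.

Government cost = €9653

Pre-subsidy: 731 - 6p = -907 + 8p gives p* = 117, q* = 29.
With the rebate, buyers effectively pay pb = ps − 49, where ps is the price sellers receive.
Demand in terms of ps becomes qd = 731 − 6(ps − 49) = 1025 - 6ps. Setting this equal to supply: 1025 - 6ps = -907 + 8ps, so ps = 138.
Buyers pay pb = 138 − 49 = 89; q' = -907 + 8·138 = 197.
Government outlay = subsidy × quantity = 49 × 197 = 9653.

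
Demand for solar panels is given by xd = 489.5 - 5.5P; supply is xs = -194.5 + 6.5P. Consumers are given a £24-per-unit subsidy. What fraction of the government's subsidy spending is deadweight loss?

Pre-subsidy: 489.5 - 5.5P = -194.5 + 6.5P gives P* = 57, x* = 176.
With the rebate, buyers effectively pay Pb = Ps − 24, where Ps is the price sellers receive.
Demand in terms of Ps becomes xd = 489.5 − 5.5(Ps − 24) = 621.5 - 5.5Ps. Setting this equal to supply: 621.5 - 5.5Ps = -194.5 + 6.5Ps, so Ps = 68.
Buyers pay Pb = 68 − 24 = 44; x' = -194.5 + 6.5·68 = 247.5.
ΔCS = ½(176 + 247.5)(57 − 44) = 2752.75; ΔPS = ½(176 + 247.5)(68 − 57) = 2329.25.
Government spending = 24 × 247.5 = 5940.
DWL = ½ × 24 × (247.5 − 176) = 858; fraction = 858 / 5940 = 13/90.

DWL / government spending = 13/90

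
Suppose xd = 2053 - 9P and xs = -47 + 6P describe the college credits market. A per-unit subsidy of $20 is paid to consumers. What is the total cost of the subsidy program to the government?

Pre-subsidy: 2053 - 9P = -47 + 6P gives P* = 140, x* = 793.
With the rebate, buyers effectively pay Pb = Ps − 20, where Ps is the price sellers receive.
Demand in terms of Ps becomes xd = 2053 − 9(Ps − 20) = 2233 - 9Ps. Setting this equal to supply: 2233 - 9Ps = -47 + 6Ps, so Ps = 152.
Buyers pay Pb = 152 − 20 = 132; x' = -47 + 6·152 = 865.
Government outlay = subsidy × quantity = 20 × 865 = 17300.

Government cost = $17300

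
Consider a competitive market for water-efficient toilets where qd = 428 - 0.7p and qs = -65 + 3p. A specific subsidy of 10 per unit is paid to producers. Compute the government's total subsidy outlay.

Government cost = 125950/37

Pre-subsidy: 428 - 0.7p = -65 + 3p gives p* = 4930/37, q* = 12385/37.
With the subsidy, sellers receive ps = pb + 10 for each unit, where pb is the price buyers pay.
Supply in terms of pb becomes qs = -65 + 3(pb + 10) = -35 + 3pb. Setting this equal to demand: 428 - 0.7pb = -35 + 3pb, so pb = 4630/37.
Sellers receive ps = 4630/37 + 10 = 5000/37; q' = 428 − 0.7·(4630/37) = 12595/37.
Government outlay = subsidy × quantity = 10 × 12595/37 = 125950/37.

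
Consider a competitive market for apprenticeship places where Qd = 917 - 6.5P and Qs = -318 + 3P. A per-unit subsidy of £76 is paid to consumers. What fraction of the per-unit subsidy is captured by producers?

Producer share = 13/19

Pre-subsidy: 917 - 6.5P = -318 + 3P gives P* = 130, Q* = 72.
With the rebate, buyers effectively pay Pb = Ps − 76, where Ps is the price sellers receive.
Demand in terms of Ps becomes Qd = 917 − 6.5(Ps − 76) = 1411 - 6.5Ps. Setting this equal to supply: 1411 - 6.5Ps = -318 + 3Ps, so Ps = 182.
Buyers pay Pb = 182 − 76 = 106; Q' = -318 + 3·182 = 228.
Buyers' price falls by P* − Pb = 130 − 106 = 24; sellers' price rises by Ps − P* = 182 − 130 = 52.
So producers capture 52/76 = 13/19 of each unit of subsidy.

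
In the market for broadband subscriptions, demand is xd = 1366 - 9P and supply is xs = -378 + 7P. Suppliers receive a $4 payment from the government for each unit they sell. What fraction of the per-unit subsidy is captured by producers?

Producer share = 0.5625

Pre-subsidy: 1366 - 9P = -378 + 7P gives P* = 109, x* = 385.
With the subsidy, sellers receive Ps = Pb + 4 for each unit, where Pb is the price buyers pay.
Supply in terms of Pb becomes xs = -378 + 7(Pb + 4) = -350 + 7Pb. Setting this equal to demand: 1366 - 9Pb = -350 + 7Pb, so Pb = 107.25.
Sellers receive Ps = 107.25 + 4 = 111.25; x' = 1366 − 9·107.25 = 400.75.
Buyers' price falls by P* − Pb = 109 − 107.25 = 1.75; sellers' price rises by Ps − P* = 111.25 − 109 = 2.25.
So producers capture 2.25/4 = 0.5625 of each unit of subsidy.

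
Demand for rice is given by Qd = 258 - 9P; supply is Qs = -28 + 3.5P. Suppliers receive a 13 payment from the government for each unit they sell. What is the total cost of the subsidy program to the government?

Government cost = 1102.92

Pre-subsidy: 258 - 9P = -28 + 3.5P gives P* = 22.88, Q* = 52.08.
With the subsidy, sellers receive Ps = Pb + 13 for each unit, where Pb is the price buyers pay.
Supply in terms of Pb becomes Qs = -28 + 3.5(Pb + 13) = 17.5 + 3.5Pb. Setting this equal to demand: 258 - 9Pb = 17.5 + 3.5Pb, so Pb = 19.24.
Sellers receive Ps = 19.24 + 13 = 32.24; Q' = 258 − 9·19.24 = 84.84.
Government outlay = subsidy × quantity = 13 × 84.84 = 1102.92.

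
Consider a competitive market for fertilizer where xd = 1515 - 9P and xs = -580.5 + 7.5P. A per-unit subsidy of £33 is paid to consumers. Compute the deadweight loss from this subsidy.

Pre-subsidy: 1515 - 9P = -580.5 + 7.5P gives P* = 127, x* = 372.
With the rebate, buyers effectively pay Pb = Ps − 33, where Ps is the price sellers receive.
Demand in terms of Ps becomes xd = 1515 − 9(Ps − 33) = 1812 - 9Ps. Setting this equal to supply: 1812 - 9Ps = -580.5 + 7.5Ps, so Ps = 145.
Buyers pay Pb = 145 − 33 = 112; x' = -580.5 + 7.5·145 = 507.
The subsidy expands output by 507 − 372 = 135 past the efficient level; on those units the gap between marginal cost and willingness to pay runs from 0 up to 33.
DWL = ½ × 33 × 135 = 2227.5.

Deadweight loss = £2227.5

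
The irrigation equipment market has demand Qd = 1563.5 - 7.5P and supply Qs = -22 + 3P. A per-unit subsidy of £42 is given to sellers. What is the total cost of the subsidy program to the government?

Government cost = £21882

Pre-subsidy: 1563.5 - 7.5P = -22 + 3P gives P* = 151, Q* = 431.
With the subsidy, sellers receive Ps = Pb + 42 for each unit, where Pb is the price buyers pay.
Supply in terms of Pb becomes Qs = -22 + 3(Pb + 42) = 104 + 3Pb. Setting this equal to demand: 1563.5 - 7.5Pb = 104 + 3Pb, so Pb = 139.
Sellers receive Ps = 139 + 42 = 181; Q' = 1563.5 − 7.5·139 = 521.
Government outlay = subsidy × quantity = 42 × 521 = 21882.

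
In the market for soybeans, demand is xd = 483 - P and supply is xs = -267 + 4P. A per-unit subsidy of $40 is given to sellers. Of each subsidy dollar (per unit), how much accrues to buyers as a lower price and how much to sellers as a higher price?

Buyers gain $32 per unit; sellers gain $8 per unit

Pre-subsidy: 483 - P = -267 + 4P gives P* = 150, x* = 333.
With the subsidy, sellers receive Ps = Pb + 40 for each unit, where Pb is the price buyers pay.
Supply in terms of Pb becomes xs = -267 + 4(Pb + 40) = -107 + 4Pb. Setting this equal to demand: 483 - Pb = -107 + 4Pb, so Pb = 118.
Sellers receive Ps = 118 + 40 = 158; x' = 483 − 1·118 = 365.
Buyers' price falls by P* − Pb = 150 − 118 = 32; sellers' price rises by Ps − P* = 158 − 150 = 8.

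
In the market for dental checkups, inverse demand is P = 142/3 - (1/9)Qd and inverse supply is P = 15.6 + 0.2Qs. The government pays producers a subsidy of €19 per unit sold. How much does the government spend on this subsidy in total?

Pre-subsidy: 142/3 - (1/9)Q = 15.6 + 0.2Q gives Q* = 102 and P* = 36.
With the subsidy, sellers receive Ps = Pb + 19 for each unit, where Pb is the price buyers pay.
On the curves, Pb = 142/3 - (1/9)Q and Ps = 15.6 + 0.2Q; the wedge Ps − Pb = 19 gives 15.6 + 0.2Q − (142/3 - (1/9)Q) = 19, so Q' = 2283/14.
Then Pb = 142/3 − (1/9)·(2283/14) = 409/14 and Ps = 15.6 + 0.2·(2283/14) = 675/14.
Government outlay = subsidy × quantity = 19 × 2283/14 = 43377/14.

Government cost = 43377/14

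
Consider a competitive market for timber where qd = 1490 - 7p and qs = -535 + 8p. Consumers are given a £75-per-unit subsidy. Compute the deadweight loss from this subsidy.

Pre-subsidy: 1490 - 7p = -535 + 8p gives p* = 135, q* = 545.
With the rebate, buyers effectively pay pb = ps − 75, where ps is the price sellers receive.
Demand in terms of ps becomes qd = 1490 − 7(ps − 75) = 2015 - 7ps. Setting this equal to supply: 2015 - 7ps = -535 + 8ps, so ps = 170.
Buyers pay pb = 170 − 75 = 95; q' = -535 + 8·170 = 825.
The subsidy expands output by 825 − 545 = 280 past the efficient level; on those units the gap between marginal cost and willingness to pay runs from 0 up to 75.
DWL = ½ × 75 × 280 = 10500.

Deadweight loss = £10500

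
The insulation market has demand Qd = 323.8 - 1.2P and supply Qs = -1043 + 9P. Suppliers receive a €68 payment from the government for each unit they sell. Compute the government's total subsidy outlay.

Pre-subsidy: 323.8 - 1.2P = -1043 + 9P gives P* = 134, Q* = 163.
With the subsidy, sellers receive Ps = Pb + 68 for each unit, where Pb is the price buyers pay.
Supply in terms of Pb becomes Qs = -1043 + 9(Pb + 68) = -431 + 9Pb. Setting this equal to demand: 323.8 - 1.2Pb = -431 + 9Pb, so Pb = 74.
Sellers receive Ps = 74 + 68 = 142; Q' = 323.8 − 1.2·74 = 235.
Government outlay = subsidy × quantity = 68 × 235 = 15980.

Government cost = €15980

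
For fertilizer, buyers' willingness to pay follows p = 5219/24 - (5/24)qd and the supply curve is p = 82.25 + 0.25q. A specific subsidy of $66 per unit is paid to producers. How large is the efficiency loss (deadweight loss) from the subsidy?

Pre-subsidy: 5219/24 - (5/24)q = 82.25 + 0.25q gives q* = 295 and p* = 156.
With the subsidy, sellers receive ps = pb + 66 for each unit, where pb is the price buyers pay.
On the curves, pb = 5219/24 - (5/24)q and ps = 82.25 + 0.25q; the wedge ps − pb = 66 gives 82.25 + 0.25q − (5219/24 - (5/24)q) = 66, so q' = 439.
Then pb = 5219/24 − (5/24)·439 = 126 and ps = 82.25 + 0.25·439 = 192.
The subsidy expands output by 439 − 295 = 144 past the efficient level; on those units the gap between marginal cost and willingness to pay runs from 0 up to 66.
DWL = ½ × 66 × 144 = 4752.

Deadweight loss = $4752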